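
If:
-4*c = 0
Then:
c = 0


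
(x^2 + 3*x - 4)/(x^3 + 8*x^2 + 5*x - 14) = (x + 4)/(x^2 + 9*x + 14)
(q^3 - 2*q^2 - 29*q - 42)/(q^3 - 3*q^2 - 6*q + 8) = (q^2 - 4*q - 21)/(q^2 - 5*q + 4)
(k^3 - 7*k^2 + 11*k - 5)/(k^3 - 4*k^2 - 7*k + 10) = (k - 1)/(k + 2)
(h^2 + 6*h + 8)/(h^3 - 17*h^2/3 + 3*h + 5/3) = 3*(h^2 + 6*h + 8)/(3*h^3 - 17*h^2 + 9*h + 5)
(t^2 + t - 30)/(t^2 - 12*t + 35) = (t + 6)/(t - 7)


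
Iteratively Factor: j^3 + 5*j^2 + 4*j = (j)*(j^2 + 5*j + 4) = j*(j + 1)*(j + 4)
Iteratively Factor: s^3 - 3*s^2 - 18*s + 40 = (s - 2)*(s^2 - s - 20) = (s - 5)*(s - 2)*(s + 4)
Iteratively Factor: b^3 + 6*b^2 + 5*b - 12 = (b + 3)*(b^2 + 3*b - 4) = (b + 3)*(b + 4)*(b - 1)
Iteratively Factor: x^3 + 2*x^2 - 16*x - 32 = (x + 4)*(x^2 - 2*x - 8) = (x + 2)*(x + 4)*(x - 4)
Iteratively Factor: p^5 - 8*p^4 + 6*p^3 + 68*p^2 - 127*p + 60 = (p - 1)*(p^4 - 7*p^3 - p^2 + 67*p - 60) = (p - 1)^2*(p^3 - 6*p^2 - 7*p + 60) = (p - 5)*(p - 1)^2*(p^2 - p - 12) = (p - 5)*(p - 4)*(p - 1)^2*(p + 3)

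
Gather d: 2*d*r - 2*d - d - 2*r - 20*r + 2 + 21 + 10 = d*(2*r - 3) - 22*r + 33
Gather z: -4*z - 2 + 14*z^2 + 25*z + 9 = 14*z^2 + 21*z + 7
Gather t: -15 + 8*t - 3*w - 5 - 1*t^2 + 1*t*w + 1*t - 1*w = -t^2 + t*(w + 9) - 4*w - 20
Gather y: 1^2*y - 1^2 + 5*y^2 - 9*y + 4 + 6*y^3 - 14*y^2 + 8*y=6*y^3 - 9*y^2 + 3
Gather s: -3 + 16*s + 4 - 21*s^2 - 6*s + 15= -21*s^2 + 10*s + 16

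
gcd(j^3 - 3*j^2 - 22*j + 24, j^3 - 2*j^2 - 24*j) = j^2 - 2*j - 24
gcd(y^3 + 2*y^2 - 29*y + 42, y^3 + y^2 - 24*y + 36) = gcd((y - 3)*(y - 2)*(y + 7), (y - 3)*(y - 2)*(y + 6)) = y^2 - 5*y + 6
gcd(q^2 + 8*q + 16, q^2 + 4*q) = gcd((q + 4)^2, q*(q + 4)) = q + 4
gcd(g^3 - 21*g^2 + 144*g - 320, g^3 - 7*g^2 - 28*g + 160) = g - 8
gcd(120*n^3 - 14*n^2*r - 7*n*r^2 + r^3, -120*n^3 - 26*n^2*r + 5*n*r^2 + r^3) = -20*n^2 - n*r + r^2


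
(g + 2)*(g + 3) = g^2 + 5*g + 6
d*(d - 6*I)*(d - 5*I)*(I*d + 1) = I*d^4 + 12*d^3 - 41*I*d^2 - 30*d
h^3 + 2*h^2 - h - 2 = (h - 1)*(h + 1)*(h + 2)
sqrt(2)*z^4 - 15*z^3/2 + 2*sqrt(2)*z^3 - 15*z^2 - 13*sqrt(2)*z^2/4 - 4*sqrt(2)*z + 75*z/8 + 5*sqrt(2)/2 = (z - 1/2)*(z + 5/2)*(z - 4*sqrt(2))*(sqrt(2)*z + 1/2)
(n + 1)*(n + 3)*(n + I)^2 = n^4 + 4*n^3 + 2*I*n^3 + 2*n^2 + 8*I*n^2 - 4*n + 6*I*n - 3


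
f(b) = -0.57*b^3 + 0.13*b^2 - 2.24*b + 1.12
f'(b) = -1.71*b^2 + 0.26*b - 2.24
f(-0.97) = 3.94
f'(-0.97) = -4.10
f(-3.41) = 32.87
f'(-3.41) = -23.01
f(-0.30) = 1.82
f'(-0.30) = -2.47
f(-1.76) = 8.57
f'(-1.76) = -7.99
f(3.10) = -21.56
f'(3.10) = -17.87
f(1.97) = -7.15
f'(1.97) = -8.36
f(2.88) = -17.87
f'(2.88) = -15.67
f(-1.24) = 5.18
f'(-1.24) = -5.19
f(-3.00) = 24.40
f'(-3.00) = -18.41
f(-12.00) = 1031.68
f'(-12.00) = -251.60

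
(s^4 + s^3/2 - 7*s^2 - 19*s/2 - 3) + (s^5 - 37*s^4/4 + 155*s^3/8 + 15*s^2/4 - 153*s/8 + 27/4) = s^5 - 33*s^4/4 + 159*s^3/8 - 13*s^2/4 - 229*s/8 + 15/4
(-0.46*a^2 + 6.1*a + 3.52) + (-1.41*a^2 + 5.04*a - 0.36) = -1.87*a^2 + 11.14*a + 3.16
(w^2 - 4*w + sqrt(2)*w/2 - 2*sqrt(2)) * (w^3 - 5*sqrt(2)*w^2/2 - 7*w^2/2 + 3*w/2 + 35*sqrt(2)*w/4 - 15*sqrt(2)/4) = w^5 - 15*w^4/2 - 2*sqrt(2)*w^4 + 13*w^3 + 15*sqrt(2)*w^3 - 31*sqrt(2)*w^2 + 51*w^2/4 - 155*w/4 + 12*sqrt(2)*w + 15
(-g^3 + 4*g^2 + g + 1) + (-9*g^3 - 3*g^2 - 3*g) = -10*g^3 + g^2 - 2*g + 1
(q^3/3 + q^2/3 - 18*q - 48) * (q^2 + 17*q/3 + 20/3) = q^5/3 + 20*q^4/9 - 125*q^3/9 - 1330*q^2/9 - 392*q - 320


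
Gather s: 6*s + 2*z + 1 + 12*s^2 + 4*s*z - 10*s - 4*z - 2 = 12*s^2 + s*(4*z - 4) - 2*z - 1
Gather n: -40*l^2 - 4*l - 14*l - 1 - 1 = -40*l^2 - 18*l - 2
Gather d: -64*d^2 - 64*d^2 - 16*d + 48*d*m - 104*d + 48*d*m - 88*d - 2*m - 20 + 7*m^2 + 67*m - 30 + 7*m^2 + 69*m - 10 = -128*d^2 + d*(96*m - 208) + 14*m^2 + 134*m - 60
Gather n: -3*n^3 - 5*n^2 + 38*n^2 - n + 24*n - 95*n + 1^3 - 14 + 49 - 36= -3*n^3 + 33*n^2 - 72*n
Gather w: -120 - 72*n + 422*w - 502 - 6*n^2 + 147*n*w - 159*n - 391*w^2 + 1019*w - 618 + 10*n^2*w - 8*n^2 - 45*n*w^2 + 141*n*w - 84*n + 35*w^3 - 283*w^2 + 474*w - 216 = -14*n^2 - 315*n + 35*w^3 + w^2*(-45*n - 674) + w*(10*n^2 + 288*n + 1915) - 1456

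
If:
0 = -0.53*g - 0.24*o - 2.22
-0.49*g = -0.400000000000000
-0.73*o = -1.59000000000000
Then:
No Solution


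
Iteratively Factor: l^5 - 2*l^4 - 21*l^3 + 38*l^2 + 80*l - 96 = (l - 4)*(l^4 + 2*l^3 - 13*l^2 - 14*l + 24) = (l - 4)*(l - 3)*(l^3 + 5*l^2 + 2*l - 8) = (l - 4)*(l - 3)*(l + 2)*(l^2 + 3*l - 4) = (l - 4)*(l - 3)*(l - 1)*(l + 2)*(l + 4)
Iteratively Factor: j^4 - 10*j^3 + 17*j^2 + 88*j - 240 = (j + 3)*(j^3 - 13*j^2 + 56*j - 80) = (j - 4)*(j + 3)*(j^2 - 9*j + 20) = (j - 5)*(j - 4)*(j + 3)*(j - 4)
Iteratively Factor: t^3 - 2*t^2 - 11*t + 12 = (t - 1)*(t^2 - t - 12) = (t - 1)*(t + 3)*(t - 4)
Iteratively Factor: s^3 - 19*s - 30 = (s + 2)*(s^2 - 2*s - 15) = (s + 2)*(s + 3)*(s - 5)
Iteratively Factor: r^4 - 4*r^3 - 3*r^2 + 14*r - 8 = (r - 1)*(r^3 - 3*r^2 - 6*r + 8) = (r - 1)*(r + 2)*(r^2 - 5*r + 4) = (r - 4)*(r - 1)*(r + 2)*(r - 1)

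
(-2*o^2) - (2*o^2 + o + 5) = -4*o^2 - o - 5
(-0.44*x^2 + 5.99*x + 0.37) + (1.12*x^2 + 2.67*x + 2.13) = 0.68*x^2 + 8.66*x + 2.5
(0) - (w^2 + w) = -w^2 - w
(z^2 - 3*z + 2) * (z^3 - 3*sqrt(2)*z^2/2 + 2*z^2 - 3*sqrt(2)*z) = z^5 - 3*sqrt(2)*z^4/2 - z^4 - 4*z^3 + 3*sqrt(2)*z^3/2 + 4*z^2 + 6*sqrt(2)*z^2 - 6*sqrt(2)*z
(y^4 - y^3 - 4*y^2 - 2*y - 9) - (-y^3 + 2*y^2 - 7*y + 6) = y^4 - 6*y^2 + 5*y - 15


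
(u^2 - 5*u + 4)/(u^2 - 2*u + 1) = (u - 4)/(u - 1)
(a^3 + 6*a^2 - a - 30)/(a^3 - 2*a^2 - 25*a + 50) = (a + 3)/(a - 5)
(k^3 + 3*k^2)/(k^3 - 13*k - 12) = k^2/(k^2 - 3*k - 4)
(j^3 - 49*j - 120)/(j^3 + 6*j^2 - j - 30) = (j - 8)/(j - 2)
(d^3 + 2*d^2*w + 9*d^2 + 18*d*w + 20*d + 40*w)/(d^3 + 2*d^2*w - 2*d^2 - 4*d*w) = (d^2 + 9*d + 20)/(d*(d - 2))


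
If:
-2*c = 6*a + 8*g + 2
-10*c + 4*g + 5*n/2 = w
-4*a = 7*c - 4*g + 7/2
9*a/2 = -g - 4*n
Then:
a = 256*w/1061 - 2691/2122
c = 1161/2122 - 224*w/1061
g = 2395/4244 - 136*w/1061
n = 1364/1061 - 254*w/1061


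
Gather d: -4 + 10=6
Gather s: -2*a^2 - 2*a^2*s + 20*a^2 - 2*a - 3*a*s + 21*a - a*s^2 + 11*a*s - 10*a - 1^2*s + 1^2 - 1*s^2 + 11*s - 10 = 18*a^2 + 9*a + s^2*(-a - 1) + s*(-2*a^2 + 8*a + 10) - 9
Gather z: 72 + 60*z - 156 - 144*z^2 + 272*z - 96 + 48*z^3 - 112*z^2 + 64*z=48*z^3 - 256*z^2 + 396*z - 180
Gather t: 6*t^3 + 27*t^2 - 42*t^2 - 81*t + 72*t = 6*t^3 - 15*t^2 - 9*t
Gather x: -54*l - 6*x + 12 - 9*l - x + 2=-63*l - 7*x + 14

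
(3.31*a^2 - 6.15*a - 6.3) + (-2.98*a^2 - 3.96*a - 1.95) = 0.33*a^2 - 10.11*a - 8.25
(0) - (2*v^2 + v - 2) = -2*v^2 - v + 2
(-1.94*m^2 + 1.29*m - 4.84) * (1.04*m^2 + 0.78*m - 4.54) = -2.0176*m^4 - 0.1716*m^3 + 4.7802*m^2 - 9.6318*m + 21.9736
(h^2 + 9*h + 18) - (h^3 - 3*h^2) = -h^3 + 4*h^2 + 9*h + 18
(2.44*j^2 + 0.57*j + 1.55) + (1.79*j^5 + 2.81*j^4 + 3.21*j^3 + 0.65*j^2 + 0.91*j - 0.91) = 1.79*j^5 + 2.81*j^4 + 3.21*j^3 + 3.09*j^2 + 1.48*j + 0.64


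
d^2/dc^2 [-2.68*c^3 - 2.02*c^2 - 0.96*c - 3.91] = -16.08*c - 4.04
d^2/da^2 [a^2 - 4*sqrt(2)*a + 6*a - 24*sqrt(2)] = 2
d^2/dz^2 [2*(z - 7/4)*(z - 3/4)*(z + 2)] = 12*z - 2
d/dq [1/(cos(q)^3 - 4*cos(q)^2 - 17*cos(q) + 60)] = (3*cos(q)^2 - 8*cos(q) - 17)*sin(q)/(cos(q)^3 - 4*cos(q)^2 - 17*cos(q) + 60)^2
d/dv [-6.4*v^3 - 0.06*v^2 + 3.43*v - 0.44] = -19.2*v^2 - 0.12*v + 3.43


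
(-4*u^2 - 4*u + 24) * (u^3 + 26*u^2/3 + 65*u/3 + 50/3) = -4*u^5 - 116*u^4/3 - 292*u^3/3 + 164*u^2/3 + 1360*u/3 + 400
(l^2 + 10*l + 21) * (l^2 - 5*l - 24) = l^4 + 5*l^3 - 53*l^2 - 345*l - 504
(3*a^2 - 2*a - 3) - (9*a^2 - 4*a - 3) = -6*a^2 + 2*a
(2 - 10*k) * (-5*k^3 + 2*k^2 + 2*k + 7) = 50*k^4 - 30*k^3 - 16*k^2 - 66*k + 14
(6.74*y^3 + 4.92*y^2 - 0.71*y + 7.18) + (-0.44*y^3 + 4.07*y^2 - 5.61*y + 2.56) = 6.3*y^3 + 8.99*y^2 - 6.32*y + 9.74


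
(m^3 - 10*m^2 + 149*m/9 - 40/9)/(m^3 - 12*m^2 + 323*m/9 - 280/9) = (3*m - 1)/(3*m - 7)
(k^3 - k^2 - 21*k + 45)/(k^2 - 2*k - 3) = (k^2 + 2*k - 15)/(k + 1)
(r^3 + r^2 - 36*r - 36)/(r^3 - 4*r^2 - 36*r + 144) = (r + 1)/(r - 4)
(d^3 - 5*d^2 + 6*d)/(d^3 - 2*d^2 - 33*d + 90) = d*(d - 2)/(d^2 + d - 30)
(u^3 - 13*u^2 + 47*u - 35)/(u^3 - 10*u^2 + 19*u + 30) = (u^2 - 8*u + 7)/(u^2 - 5*u - 6)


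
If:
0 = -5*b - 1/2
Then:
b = -1/10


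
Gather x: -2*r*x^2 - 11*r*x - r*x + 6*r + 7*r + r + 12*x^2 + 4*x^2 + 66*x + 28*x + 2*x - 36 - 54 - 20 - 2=14*r + x^2*(16 - 2*r) + x*(96 - 12*r) - 112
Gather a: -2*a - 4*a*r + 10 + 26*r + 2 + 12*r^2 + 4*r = a*(-4*r - 2) + 12*r^2 + 30*r + 12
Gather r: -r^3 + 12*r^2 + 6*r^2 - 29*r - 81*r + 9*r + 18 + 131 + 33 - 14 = -r^3 + 18*r^2 - 101*r + 168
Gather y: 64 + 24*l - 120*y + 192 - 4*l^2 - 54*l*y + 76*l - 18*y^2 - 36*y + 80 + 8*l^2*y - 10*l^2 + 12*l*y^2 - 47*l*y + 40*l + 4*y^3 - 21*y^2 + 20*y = -14*l^2 + 140*l + 4*y^3 + y^2*(12*l - 39) + y*(8*l^2 - 101*l - 136) + 336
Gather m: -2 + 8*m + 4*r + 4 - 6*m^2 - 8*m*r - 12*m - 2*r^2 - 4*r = -6*m^2 + m*(-8*r - 4) - 2*r^2 + 2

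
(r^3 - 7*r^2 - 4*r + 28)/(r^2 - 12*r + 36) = (r^3 - 7*r^2 - 4*r + 28)/(r^2 - 12*r + 36)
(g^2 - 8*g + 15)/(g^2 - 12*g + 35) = (g - 3)/(g - 7)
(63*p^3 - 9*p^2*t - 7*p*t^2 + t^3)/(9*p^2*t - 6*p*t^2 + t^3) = (21*p^2 + 4*p*t - t^2)/(t*(3*p - t))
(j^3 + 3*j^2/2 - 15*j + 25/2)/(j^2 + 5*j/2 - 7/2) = (2*j^2 + 5*j - 25)/(2*j + 7)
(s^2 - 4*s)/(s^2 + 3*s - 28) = s/(s + 7)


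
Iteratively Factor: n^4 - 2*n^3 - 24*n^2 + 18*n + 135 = (n + 3)*(n^3 - 5*n^2 - 9*n + 45) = (n - 3)*(n + 3)*(n^2 - 2*n - 15) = (n - 5)*(n - 3)*(n + 3)*(n + 3)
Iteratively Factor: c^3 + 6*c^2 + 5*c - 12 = (c - 1)*(c^2 + 7*c + 12) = (c - 1)*(c + 3)*(c + 4)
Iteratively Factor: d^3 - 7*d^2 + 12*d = (d - 4)*(d^2 - 3*d) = d*(d - 4)*(d - 3)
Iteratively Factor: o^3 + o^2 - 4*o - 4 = (o - 2)*(o^2 + 3*o + 2) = (o - 2)*(o + 1)*(o + 2)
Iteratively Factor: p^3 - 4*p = (p)*(p^2 - 4) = p*(p + 2)*(p - 2)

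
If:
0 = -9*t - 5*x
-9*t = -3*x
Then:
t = 0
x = 0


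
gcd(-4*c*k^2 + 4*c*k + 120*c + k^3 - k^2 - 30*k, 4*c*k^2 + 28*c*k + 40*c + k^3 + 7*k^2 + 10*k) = k + 5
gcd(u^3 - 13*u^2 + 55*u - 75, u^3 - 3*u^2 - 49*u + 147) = u - 3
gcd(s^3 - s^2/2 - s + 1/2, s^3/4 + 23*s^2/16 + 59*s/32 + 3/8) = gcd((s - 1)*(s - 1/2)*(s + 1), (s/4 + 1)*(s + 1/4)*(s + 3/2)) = 1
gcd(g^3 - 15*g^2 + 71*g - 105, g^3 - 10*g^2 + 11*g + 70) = g^2 - 12*g + 35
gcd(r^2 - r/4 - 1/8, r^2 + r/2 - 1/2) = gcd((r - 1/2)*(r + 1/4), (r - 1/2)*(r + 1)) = r - 1/2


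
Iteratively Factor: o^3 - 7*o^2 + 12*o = (o)*(o^2 - 7*o + 12) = o*(o - 4)*(o - 3)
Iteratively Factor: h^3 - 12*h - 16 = (h - 4)*(h^2 + 4*h + 4) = (h - 4)*(h + 2)*(h + 2)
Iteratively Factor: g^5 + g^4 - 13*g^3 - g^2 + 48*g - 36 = (g + 3)*(g^4 - 2*g^3 - 7*g^2 + 20*g - 12) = (g - 1)*(g + 3)*(g^3 - g^2 - 8*g + 12) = (g - 2)*(g - 1)*(g + 3)*(g^2 + g - 6) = (g - 2)^2*(g - 1)*(g + 3)*(g + 3)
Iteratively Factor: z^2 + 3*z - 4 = (z - 1)*(z + 4)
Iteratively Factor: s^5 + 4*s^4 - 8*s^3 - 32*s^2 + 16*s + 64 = (s - 2)*(s^4 + 6*s^3 + 4*s^2 - 24*s - 32) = (s - 2)*(s + 2)*(s^3 + 4*s^2 - 4*s - 16) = (s - 2)*(s + 2)^2*(s^2 + 2*s - 8) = (s - 2)^2*(s + 2)^2*(s + 4)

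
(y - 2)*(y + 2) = y^2 - 4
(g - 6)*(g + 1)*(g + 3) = g^3 - 2*g^2 - 21*g - 18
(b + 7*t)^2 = b^2 + 14*b*t + 49*t^2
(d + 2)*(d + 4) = d^2 + 6*d + 8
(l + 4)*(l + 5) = l^2 + 9*l + 20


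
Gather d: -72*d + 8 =8 - 72*d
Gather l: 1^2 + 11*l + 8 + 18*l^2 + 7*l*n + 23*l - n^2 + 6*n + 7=18*l^2 + l*(7*n + 34) - n^2 + 6*n + 16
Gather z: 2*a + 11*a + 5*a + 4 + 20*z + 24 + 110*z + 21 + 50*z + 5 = 18*a + 180*z + 54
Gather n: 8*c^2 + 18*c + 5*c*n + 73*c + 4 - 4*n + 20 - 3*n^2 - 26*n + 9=8*c^2 + 91*c - 3*n^2 + n*(5*c - 30) + 33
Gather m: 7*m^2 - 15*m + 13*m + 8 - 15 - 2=7*m^2 - 2*m - 9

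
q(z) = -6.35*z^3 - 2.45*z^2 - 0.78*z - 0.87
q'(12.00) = -2802.78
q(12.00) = -11335.83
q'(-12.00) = -2685.18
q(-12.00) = 10628.49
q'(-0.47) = -2.69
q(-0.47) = -0.39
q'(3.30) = -224.40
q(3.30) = -258.32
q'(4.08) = -337.89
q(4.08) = -476.11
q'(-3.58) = -227.39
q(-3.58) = 261.88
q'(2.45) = -127.13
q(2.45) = -110.87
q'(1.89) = -78.09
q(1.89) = -53.97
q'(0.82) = -17.61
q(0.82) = -6.66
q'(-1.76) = -51.17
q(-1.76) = 27.53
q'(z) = -19.05*z^2 - 4.9*z - 0.78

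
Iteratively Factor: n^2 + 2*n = (n)*(n + 2)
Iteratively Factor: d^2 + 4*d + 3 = (d + 3)*(d + 1)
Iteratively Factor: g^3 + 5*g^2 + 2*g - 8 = (g - 1)*(g^2 + 6*g + 8) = (g - 1)*(g + 2)*(g + 4)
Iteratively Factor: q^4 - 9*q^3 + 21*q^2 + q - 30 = (q - 3)*(q^3 - 6*q^2 + 3*q + 10) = (q - 5)*(q - 3)*(q^2 - q - 2) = (q - 5)*(q - 3)*(q + 1)*(q - 2)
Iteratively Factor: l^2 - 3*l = (l - 3)*(l)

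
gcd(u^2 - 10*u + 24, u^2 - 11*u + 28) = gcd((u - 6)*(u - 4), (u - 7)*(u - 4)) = u - 4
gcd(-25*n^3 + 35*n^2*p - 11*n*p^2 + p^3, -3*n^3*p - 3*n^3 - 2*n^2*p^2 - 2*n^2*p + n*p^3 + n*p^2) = 1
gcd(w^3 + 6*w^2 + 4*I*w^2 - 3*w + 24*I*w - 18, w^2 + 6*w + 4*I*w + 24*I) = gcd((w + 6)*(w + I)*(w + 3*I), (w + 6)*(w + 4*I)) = w + 6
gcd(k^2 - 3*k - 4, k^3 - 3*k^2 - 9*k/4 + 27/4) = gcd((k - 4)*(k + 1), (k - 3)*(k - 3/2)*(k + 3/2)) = 1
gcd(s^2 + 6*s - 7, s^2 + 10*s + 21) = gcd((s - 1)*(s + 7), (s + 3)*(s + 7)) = s + 7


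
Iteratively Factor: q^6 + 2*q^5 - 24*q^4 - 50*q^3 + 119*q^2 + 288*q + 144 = (q - 4)*(q^5 + 6*q^4 - 50*q^2 - 81*q - 36) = (q - 4)*(q + 3)*(q^4 + 3*q^3 - 9*q^2 - 23*q - 12) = (q - 4)*(q + 1)*(q + 3)*(q^3 + 2*q^2 - 11*q - 12) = (q - 4)*(q - 3)*(q + 1)*(q + 3)*(q^2 + 5*q + 4) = (q - 4)*(q - 3)*(q + 1)*(q + 3)*(q + 4)*(q + 1)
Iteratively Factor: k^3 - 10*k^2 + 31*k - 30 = (k - 5)*(k^2 - 5*k + 6) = (k - 5)*(k - 2)*(k - 3)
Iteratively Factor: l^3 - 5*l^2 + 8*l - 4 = (l - 1)*(l^2 - 4*l + 4) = (l - 2)*(l - 1)*(l - 2)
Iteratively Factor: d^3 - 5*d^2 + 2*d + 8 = (d + 1)*(d^2 - 6*d + 8) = (d - 2)*(d + 1)*(d - 4)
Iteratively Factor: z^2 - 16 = (z - 4)*(z + 4)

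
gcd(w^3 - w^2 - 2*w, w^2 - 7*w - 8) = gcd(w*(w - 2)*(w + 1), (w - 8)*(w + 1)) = w + 1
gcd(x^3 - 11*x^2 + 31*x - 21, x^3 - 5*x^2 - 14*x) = x - 7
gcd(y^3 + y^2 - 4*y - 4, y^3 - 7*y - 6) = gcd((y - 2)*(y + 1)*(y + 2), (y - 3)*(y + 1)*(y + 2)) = y^2 + 3*y + 2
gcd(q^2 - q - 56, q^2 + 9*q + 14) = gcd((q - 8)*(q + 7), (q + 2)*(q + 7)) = q + 7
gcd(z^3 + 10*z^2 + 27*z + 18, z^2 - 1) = z + 1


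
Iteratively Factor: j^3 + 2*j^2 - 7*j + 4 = (j - 1)*(j^2 + 3*j - 4) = (j - 1)*(j + 4)*(j - 1)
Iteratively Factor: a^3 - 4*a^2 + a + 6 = (a - 3)*(a^2 - a - 2) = (a - 3)*(a - 2)*(a + 1)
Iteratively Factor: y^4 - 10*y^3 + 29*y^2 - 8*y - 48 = (y - 4)*(y^3 - 6*y^2 + 5*y + 12) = (y - 4)*(y - 3)*(y^2 - 3*y - 4) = (y - 4)^2*(y - 3)*(y + 1)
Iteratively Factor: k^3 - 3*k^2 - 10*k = (k + 2)*(k^2 - 5*k) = k*(k + 2)*(k - 5)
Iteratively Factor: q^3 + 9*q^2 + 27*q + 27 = (q + 3)*(q^2 + 6*q + 9) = (q + 3)^2*(q + 3)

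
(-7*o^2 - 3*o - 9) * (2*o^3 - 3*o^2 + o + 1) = -14*o^5 + 15*o^4 - 16*o^3 + 17*o^2 - 12*o - 9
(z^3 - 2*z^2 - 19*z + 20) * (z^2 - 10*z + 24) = z^5 - 12*z^4 + 25*z^3 + 162*z^2 - 656*z + 480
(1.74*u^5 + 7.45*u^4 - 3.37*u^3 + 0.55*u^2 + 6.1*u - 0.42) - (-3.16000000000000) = 1.74*u^5 + 7.45*u^4 - 3.37*u^3 + 0.55*u^2 + 6.1*u + 2.74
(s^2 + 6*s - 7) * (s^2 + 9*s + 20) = s^4 + 15*s^3 + 67*s^2 + 57*s - 140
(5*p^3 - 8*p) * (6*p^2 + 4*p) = 30*p^5 + 20*p^4 - 48*p^3 - 32*p^2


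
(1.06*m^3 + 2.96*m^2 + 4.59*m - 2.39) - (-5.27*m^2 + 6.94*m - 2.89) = 1.06*m^3 + 8.23*m^2 - 2.35*m + 0.5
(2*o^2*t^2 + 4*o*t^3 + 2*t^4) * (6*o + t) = 12*o^3*t^2 + 26*o^2*t^3 + 16*o*t^4 + 2*t^5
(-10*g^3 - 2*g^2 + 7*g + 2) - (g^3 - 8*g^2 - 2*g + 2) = -11*g^3 + 6*g^2 + 9*g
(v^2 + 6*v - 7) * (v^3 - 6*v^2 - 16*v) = v^5 - 59*v^3 - 54*v^2 + 112*v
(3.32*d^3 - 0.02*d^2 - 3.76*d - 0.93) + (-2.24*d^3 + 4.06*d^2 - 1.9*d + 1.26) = 1.08*d^3 + 4.04*d^2 - 5.66*d + 0.33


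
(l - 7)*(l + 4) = l^2 - 3*l - 28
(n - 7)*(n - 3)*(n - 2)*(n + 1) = n^4 - 11*n^3 + 29*n^2 - n - 42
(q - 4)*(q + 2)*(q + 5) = q^3 + 3*q^2 - 18*q - 40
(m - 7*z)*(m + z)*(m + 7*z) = m^3 + m^2*z - 49*m*z^2 - 49*z^3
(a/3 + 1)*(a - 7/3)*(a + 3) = a^3/3 + 11*a^2/9 - 5*a/3 - 7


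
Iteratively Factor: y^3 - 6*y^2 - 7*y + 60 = (y - 5)*(y^2 - y - 12) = (y - 5)*(y - 4)*(y + 3)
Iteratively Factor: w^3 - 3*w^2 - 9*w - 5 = (w - 5)*(w^2 + 2*w + 1) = (w - 5)*(w + 1)*(w + 1)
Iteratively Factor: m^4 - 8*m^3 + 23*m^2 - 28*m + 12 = (m - 2)*(m^3 - 6*m^2 + 11*m - 6) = (m - 3)*(m - 2)*(m^2 - 3*m + 2) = (m - 3)*(m - 2)^2*(m - 1)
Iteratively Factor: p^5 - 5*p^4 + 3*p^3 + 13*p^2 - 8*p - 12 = (p + 1)*(p^4 - 6*p^3 + 9*p^2 + 4*p - 12) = (p + 1)^2*(p^3 - 7*p^2 + 16*p - 12) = (p - 2)*(p + 1)^2*(p^2 - 5*p + 6) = (p - 2)^2*(p + 1)^2*(p - 3)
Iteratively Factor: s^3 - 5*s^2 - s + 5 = (s - 1)*(s^2 - 4*s - 5) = (s - 5)*(s - 1)*(s + 1)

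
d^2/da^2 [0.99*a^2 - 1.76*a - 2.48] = 1.98000000000000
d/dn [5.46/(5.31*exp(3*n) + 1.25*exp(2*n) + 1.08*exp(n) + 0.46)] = (-86.9778*exp(2*n) - 13.65*exp(n) - 5.8968)*exp(n)/(5.31*exp(3*n) + 1.25*exp(2*n) + 1.08*exp(n) + 0.46)^2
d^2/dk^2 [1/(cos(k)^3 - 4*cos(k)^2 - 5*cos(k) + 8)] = ((-17*cos(k) - 32*cos(2*k) + 9*cos(3*k))*(cos(k)^3 - 4*cos(k)^2 - 5*cos(k) + 8)/4 + 2*(-3*cos(k)^2 + 8*cos(k) + 5)^2*sin(k)^2)/(cos(k)^3 - 4*cos(k)^2 - 5*cos(k) + 8)^3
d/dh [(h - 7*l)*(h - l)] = 2*h - 8*l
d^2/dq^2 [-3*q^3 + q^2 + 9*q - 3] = 2 - 18*q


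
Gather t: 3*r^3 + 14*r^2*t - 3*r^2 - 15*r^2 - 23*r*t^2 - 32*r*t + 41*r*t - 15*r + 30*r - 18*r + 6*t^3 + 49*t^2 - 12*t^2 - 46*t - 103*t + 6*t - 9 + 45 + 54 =3*r^3 - 18*r^2 - 3*r + 6*t^3 + t^2*(37 - 23*r) + t*(14*r^2 + 9*r - 143) + 90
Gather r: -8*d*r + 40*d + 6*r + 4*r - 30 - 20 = 40*d + r*(10 - 8*d) - 50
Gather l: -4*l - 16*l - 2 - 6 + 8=-20*l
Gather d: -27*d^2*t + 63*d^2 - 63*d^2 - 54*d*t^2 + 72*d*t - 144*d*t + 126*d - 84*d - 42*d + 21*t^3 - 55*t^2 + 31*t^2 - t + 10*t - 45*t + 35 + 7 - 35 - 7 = -27*d^2*t + d*(-54*t^2 - 72*t) + 21*t^3 - 24*t^2 - 36*t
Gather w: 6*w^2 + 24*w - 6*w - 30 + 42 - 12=6*w^2 + 18*w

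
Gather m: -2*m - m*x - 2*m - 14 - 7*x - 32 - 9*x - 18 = m*(-x - 4) - 16*x - 64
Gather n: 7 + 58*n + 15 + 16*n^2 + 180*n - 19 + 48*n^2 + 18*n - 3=64*n^2 + 256*n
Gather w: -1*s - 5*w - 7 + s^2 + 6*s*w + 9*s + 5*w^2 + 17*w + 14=s^2 + 8*s + 5*w^2 + w*(6*s + 12) + 7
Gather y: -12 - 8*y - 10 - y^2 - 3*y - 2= -y^2 - 11*y - 24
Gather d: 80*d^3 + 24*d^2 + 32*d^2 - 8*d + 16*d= 80*d^3 + 56*d^2 + 8*d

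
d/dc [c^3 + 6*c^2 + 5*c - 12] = 3*c^2 + 12*c + 5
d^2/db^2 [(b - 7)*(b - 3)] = 2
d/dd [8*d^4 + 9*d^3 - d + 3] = 32*d^3 + 27*d^2 - 1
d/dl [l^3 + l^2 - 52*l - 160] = 3*l^2 + 2*l - 52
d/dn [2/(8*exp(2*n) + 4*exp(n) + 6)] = (-8*exp(n) - 2)*exp(n)/(4*exp(2*n) + 2*exp(n) + 3)^2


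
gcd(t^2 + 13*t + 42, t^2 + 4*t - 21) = t + 7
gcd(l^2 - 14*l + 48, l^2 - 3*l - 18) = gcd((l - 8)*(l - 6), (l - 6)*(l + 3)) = l - 6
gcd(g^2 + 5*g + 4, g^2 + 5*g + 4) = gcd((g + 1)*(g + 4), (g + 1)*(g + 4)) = g^2 + 5*g + 4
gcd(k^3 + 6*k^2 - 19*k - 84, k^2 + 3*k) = k + 3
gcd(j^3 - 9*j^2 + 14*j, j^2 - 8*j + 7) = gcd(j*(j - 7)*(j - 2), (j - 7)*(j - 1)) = j - 7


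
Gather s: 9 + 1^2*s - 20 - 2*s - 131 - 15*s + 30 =-16*s - 112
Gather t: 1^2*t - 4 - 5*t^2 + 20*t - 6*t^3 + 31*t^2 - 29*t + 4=-6*t^3 + 26*t^2 - 8*t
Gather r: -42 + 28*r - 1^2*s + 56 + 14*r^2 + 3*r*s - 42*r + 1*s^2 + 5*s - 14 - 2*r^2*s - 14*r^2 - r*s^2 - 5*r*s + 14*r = -2*r^2*s + r*(-s^2 - 2*s) + s^2 + 4*s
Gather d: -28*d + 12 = 12 - 28*d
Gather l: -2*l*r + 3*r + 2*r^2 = -2*l*r + 2*r^2 + 3*r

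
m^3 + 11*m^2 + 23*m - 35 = (m - 1)*(m + 5)*(m + 7)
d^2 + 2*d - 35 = (d - 5)*(d + 7)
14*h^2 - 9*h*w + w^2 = (-7*h + w)*(-2*h + w)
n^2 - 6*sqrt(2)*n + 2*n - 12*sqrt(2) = (n + 2)*(n - 6*sqrt(2))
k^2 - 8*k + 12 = (k - 6)*(k - 2)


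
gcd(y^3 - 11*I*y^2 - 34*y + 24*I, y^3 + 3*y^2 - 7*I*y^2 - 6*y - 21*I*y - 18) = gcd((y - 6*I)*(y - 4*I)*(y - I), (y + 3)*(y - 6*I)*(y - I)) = y^2 - 7*I*y - 6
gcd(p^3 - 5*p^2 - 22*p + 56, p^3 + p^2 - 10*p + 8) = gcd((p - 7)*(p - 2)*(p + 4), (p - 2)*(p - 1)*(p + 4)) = p^2 + 2*p - 8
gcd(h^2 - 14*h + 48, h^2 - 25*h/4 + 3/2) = h - 6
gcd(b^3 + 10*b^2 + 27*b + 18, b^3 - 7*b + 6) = b + 3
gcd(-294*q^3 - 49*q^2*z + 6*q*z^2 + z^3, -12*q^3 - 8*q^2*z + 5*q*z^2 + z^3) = 6*q + z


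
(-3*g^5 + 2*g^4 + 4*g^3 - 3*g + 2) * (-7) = 21*g^5 - 14*g^4 - 28*g^3 + 21*g - 14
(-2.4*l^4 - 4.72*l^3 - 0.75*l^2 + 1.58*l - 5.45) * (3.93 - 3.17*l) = 7.608*l^5 + 5.5304*l^4 - 16.1721*l^3 - 7.9561*l^2 + 23.4859*l - 21.4185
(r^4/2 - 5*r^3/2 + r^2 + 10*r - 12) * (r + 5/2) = r^5/2 - 5*r^4/4 - 21*r^3/4 + 25*r^2/2 + 13*r - 30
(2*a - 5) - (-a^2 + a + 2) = a^2 + a - 7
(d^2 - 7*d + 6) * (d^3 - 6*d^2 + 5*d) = d^5 - 13*d^4 + 53*d^3 - 71*d^2 + 30*d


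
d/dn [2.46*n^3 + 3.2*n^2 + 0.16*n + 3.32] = 7.38*n^2 + 6.4*n + 0.16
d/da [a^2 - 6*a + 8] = 2*a - 6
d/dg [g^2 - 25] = 2*g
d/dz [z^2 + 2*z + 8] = 2*z + 2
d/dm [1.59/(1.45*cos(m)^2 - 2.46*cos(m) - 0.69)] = (4.611*cos(m) - 3.9114)*sin(m)/(-1.45*cos(m)^2 + 2.46*cos(m) + 0.69)^2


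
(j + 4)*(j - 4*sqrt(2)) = j^2 - 4*sqrt(2)*j + 4*j - 16*sqrt(2)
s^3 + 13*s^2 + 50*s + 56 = (s + 2)*(s + 4)*(s + 7)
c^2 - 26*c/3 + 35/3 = (c - 7)*(c - 5/3)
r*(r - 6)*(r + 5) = r^3 - r^2 - 30*r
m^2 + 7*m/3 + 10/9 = (m + 2/3)*(m + 5/3)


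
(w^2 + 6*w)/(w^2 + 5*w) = (w + 6)/(w + 5)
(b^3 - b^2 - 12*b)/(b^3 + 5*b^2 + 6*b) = (b - 4)/(b + 2)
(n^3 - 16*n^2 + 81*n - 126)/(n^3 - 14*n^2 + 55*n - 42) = (n - 3)/(n - 1)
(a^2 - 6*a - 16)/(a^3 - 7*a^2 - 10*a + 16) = 1/(a - 1)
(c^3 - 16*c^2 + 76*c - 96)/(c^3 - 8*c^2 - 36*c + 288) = (c - 2)/(c + 6)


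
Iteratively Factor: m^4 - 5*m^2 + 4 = (m - 2)*(m^3 + 2*m^2 - m - 2) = (m - 2)*(m + 1)*(m^2 + m - 2) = (m - 2)*(m - 1)*(m + 1)*(m + 2)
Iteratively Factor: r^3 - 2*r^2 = (r)*(r^2 - 2*r) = r*(r - 2)*(r)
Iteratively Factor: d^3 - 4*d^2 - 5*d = (d - 5)*(d^2 + d) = d*(d - 5)*(d + 1)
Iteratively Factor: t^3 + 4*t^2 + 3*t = (t)*(t^2 + 4*t + 3) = t*(t + 1)*(t + 3)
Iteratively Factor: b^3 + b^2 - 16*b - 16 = (b + 1)*(b^2 - 16) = (b + 1)*(b + 4)*(b - 4)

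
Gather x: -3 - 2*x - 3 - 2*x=-4*x - 6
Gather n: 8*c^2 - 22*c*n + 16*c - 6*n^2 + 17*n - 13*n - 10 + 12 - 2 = 8*c^2 + 16*c - 6*n^2 + n*(4 - 22*c)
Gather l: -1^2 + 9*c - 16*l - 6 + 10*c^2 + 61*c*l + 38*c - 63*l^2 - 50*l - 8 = 10*c^2 + 47*c - 63*l^2 + l*(61*c - 66) - 15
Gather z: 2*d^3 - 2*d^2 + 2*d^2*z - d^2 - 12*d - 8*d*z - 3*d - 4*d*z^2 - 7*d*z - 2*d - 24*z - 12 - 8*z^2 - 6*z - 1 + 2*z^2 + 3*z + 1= 2*d^3 - 3*d^2 - 17*d + z^2*(-4*d - 6) + z*(2*d^2 - 15*d - 27) - 12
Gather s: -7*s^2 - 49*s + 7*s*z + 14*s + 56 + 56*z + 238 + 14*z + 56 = -7*s^2 + s*(7*z - 35) + 70*z + 350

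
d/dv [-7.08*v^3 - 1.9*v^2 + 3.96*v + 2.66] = -21.24*v^2 - 3.8*v + 3.96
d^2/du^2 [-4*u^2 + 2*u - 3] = -8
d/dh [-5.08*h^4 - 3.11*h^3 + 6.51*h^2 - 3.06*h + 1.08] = -20.32*h^3 - 9.33*h^2 + 13.02*h - 3.06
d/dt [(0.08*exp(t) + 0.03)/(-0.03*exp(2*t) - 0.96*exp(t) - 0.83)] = (0.0024*exp(2*t) + 0.0018*exp(t) - 0.0376)*exp(t)/(0.0009*exp(4*t) + 0.0576*exp(3*t) + 0.9714*exp(2*t) + 1.5936*exp(t) + 0.6889)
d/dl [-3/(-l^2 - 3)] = -6*l/(l^2 + 3)^2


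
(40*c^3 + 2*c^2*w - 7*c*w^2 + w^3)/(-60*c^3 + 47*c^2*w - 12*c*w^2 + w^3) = (2*c + w)/(-3*c + w)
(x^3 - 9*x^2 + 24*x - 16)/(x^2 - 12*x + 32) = (x^2 - 5*x + 4)/(x - 8)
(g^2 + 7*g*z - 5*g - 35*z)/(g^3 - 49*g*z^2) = (5 - g)/(g*(-g + 7*z))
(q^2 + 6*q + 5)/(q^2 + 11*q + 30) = (q + 1)/(q + 6)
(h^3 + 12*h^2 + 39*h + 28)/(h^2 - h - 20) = (h^2 + 8*h + 7)/(h - 5)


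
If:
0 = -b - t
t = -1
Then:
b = 1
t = -1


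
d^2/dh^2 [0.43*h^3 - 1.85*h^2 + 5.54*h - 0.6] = 2.58*h - 3.7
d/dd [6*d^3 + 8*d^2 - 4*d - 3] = 18*d^2 + 16*d - 4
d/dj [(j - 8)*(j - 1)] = 2*j - 9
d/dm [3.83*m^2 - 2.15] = 7.66*m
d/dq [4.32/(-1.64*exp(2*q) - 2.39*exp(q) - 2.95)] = (14.1696*exp(q) + 10.3248)*exp(q)/(1.64*exp(2*q) + 2.39*exp(q) + 2.95)^2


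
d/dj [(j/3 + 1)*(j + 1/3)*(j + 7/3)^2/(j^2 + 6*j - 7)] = 2*(27*j^5 + 351*j^4 + 918*j^3 - 794*j^2 - 4305*j - 2597)/(81*(j^4 + 12*j^3 + 22*j^2 - 84*j + 49))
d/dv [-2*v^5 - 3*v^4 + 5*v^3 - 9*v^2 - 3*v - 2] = -10*v^4 - 12*v^3 + 15*v^2 - 18*v - 3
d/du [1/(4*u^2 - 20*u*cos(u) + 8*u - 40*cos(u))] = (-5*u*sin(u) - 2*u - 10*sin(u) + 5*cos(u) - 2)/(4*(u + 2)^2*(u - 5*cos(u))^2)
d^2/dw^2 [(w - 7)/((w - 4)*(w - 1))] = 2*(w^3 - 21*w^2 + 93*w - 127)/(w^6 - 15*w^5 + 87*w^4 - 245*w^3 + 348*w^2 - 240*w + 64)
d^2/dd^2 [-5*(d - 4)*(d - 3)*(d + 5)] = 20 - 30*d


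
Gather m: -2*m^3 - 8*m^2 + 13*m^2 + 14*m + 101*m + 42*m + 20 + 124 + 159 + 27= -2*m^3 + 5*m^2 + 157*m + 330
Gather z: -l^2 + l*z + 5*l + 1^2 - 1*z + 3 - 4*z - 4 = -l^2 + 5*l + z*(l - 5)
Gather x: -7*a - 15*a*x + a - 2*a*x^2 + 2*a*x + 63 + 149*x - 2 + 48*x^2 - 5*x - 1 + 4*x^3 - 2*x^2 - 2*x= -6*a + 4*x^3 + x^2*(46 - 2*a) + x*(142 - 13*a) + 60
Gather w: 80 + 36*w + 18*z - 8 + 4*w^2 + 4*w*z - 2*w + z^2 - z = 4*w^2 + w*(4*z + 34) + z^2 + 17*z + 72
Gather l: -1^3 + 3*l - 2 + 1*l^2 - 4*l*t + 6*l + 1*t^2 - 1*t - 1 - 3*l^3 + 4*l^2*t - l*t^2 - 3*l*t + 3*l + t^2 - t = -3*l^3 + l^2*(4*t + 1) + l*(-t^2 - 7*t + 12) + 2*t^2 - 2*t - 4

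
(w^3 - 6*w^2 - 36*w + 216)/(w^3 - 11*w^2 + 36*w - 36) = (w^2 - 36)/(w^2 - 5*w + 6)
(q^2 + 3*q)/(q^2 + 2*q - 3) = q/(q - 1)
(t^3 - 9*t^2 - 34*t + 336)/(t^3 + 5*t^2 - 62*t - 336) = (t - 7)/(t + 7)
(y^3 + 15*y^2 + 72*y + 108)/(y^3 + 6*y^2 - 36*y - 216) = (y + 3)/(y - 6)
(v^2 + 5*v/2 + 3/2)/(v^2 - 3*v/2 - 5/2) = (2*v + 3)/(2*v - 5)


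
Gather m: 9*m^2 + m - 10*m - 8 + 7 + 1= 9*m^2 - 9*m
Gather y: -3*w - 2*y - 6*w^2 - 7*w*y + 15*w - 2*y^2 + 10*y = -6*w^2 + 12*w - 2*y^2 + y*(8 - 7*w)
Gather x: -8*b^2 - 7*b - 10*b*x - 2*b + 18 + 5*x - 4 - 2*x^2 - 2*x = -8*b^2 - 9*b - 2*x^2 + x*(3 - 10*b) + 14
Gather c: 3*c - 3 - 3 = 3*c - 6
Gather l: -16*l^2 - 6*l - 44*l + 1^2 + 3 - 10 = -16*l^2 - 50*l - 6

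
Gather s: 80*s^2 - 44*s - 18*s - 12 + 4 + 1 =80*s^2 - 62*s - 7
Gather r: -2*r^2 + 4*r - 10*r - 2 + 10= -2*r^2 - 6*r + 8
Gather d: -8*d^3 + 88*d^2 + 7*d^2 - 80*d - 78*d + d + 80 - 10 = -8*d^3 + 95*d^2 - 157*d + 70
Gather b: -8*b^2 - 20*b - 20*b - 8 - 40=-8*b^2 - 40*b - 48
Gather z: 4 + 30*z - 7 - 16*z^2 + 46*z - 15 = -16*z^2 + 76*z - 18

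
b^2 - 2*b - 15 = (b - 5)*(b + 3)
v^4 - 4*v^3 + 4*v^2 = v^2*(v - 2)^2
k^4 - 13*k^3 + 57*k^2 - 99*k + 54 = (k - 6)*(k - 3)^2*(k - 1)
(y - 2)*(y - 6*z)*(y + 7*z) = y^3 + y^2*z - 2*y^2 - 42*y*z^2 - 2*y*z + 84*z^2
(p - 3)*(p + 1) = p^2 - 2*p - 3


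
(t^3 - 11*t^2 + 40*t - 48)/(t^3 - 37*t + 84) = (t - 4)/(t + 7)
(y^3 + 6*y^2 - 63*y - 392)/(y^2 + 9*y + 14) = (y^2 - y - 56)/(y + 2)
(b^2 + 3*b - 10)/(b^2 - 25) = (b - 2)/(b - 5)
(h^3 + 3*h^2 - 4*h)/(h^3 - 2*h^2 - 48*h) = (-h^2 - 3*h + 4)/(-h^2 + 2*h + 48)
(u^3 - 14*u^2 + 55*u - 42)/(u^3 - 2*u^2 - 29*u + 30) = (u - 7)/(u + 5)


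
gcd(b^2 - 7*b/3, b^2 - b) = b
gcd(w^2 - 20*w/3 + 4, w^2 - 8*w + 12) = w - 6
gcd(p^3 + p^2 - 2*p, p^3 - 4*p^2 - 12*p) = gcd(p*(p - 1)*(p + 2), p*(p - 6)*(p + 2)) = p^2 + 2*p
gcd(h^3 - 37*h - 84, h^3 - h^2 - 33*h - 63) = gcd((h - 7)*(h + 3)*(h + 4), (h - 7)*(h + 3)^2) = h^2 - 4*h - 21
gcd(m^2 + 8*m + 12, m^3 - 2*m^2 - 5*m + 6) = m + 2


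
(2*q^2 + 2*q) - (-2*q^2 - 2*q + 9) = 4*q^2 + 4*q - 9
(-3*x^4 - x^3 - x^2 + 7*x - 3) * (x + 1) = -3*x^5 - 4*x^4 - 2*x^3 + 6*x^2 + 4*x - 3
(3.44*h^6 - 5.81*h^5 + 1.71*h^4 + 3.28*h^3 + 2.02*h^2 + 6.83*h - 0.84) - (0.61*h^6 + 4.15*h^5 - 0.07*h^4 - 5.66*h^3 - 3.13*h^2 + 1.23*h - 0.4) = 2.83*h^6 - 9.96*h^5 + 1.78*h^4 + 8.94*h^3 + 5.15*h^2 + 5.6*h - 0.44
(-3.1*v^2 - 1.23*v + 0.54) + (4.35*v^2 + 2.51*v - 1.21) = 1.25*v^2 + 1.28*v - 0.67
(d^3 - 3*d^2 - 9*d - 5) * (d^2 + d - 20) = d^5 - 2*d^4 - 32*d^3 + 46*d^2 + 175*d + 100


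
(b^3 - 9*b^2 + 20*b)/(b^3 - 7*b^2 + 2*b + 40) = b/(b + 2)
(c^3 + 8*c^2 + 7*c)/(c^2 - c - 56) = c*(c + 1)/(c - 8)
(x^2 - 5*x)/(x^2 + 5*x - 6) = x*(x - 5)/(x^2 + 5*x - 6)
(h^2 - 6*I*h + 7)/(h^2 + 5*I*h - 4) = (h - 7*I)/(h + 4*I)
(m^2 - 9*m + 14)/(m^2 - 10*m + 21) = (m - 2)/(m - 3)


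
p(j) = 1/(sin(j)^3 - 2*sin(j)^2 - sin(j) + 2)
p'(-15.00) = 0.93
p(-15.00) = 0.65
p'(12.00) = -0.52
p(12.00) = 0.55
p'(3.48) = 0.14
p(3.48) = 0.48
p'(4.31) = 10.19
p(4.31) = 2.23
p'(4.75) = -12530.35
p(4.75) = 235.81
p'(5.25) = -4.24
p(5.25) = 1.33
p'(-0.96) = -2.86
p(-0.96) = 1.08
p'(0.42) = 1.10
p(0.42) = 0.75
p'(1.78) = -218.36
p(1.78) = 22.69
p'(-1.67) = 682.84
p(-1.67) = 34.04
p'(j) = (-3*sin(j)^2*cos(j) + 4*sin(j)*cos(j) + cos(j))/(sin(j)^3 - 2*sin(j)^2 - sin(j) + 2)^2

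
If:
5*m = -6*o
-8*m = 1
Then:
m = -1/8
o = 5/48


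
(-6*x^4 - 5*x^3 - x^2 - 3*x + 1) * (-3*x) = 18*x^5 + 15*x^4 + 3*x^3 + 9*x^2 - 3*x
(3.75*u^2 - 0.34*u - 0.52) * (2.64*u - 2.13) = 9.9*u^3 - 8.8851*u^2 - 0.6486*u + 1.1076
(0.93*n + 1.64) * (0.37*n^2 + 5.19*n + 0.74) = 0.3441*n^3 + 5.4335*n^2 + 9.1998*n + 1.2136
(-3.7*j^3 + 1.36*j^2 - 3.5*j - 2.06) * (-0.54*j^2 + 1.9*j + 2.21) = 1.998*j^5 - 7.7644*j^4 - 3.703*j^3 - 2.532*j^2 - 11.649*j - 4.5526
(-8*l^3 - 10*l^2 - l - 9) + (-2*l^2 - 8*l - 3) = -8*l^3 - 12*l^2 - 9*l - 12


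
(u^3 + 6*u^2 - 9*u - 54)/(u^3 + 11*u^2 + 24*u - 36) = (u^2 - 9)/(u^2 + 5*u - 6)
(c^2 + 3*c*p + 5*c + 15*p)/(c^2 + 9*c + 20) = (c + 3*p)/(c + 4)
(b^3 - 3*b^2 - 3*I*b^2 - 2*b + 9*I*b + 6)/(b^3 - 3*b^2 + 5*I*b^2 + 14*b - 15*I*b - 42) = (b - I)/(b + 7*I)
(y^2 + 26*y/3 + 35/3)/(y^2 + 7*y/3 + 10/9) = 3*(y + 7)/(3*y + 2)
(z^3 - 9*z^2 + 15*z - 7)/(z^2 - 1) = (z^2 - 8*z + 7)/(z + 1)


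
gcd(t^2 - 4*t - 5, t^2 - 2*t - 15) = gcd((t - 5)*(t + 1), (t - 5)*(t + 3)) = t - 5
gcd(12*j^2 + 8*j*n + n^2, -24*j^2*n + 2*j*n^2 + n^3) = 6*j + n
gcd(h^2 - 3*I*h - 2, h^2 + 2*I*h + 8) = h - 2*I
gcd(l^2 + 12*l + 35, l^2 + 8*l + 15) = l + 5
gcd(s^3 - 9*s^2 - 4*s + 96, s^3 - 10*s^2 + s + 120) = s^2 - 5*s - 24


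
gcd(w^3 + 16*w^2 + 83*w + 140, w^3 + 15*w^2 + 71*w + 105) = w^2 + 12*w + 35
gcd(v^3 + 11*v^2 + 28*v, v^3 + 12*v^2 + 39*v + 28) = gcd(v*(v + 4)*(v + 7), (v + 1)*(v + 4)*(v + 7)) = v^2 + 11*v + 28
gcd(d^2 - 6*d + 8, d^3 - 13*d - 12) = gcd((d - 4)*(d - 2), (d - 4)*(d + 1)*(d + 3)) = d - 4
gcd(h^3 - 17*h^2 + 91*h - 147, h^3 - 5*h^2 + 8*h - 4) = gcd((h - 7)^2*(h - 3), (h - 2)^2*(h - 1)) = 1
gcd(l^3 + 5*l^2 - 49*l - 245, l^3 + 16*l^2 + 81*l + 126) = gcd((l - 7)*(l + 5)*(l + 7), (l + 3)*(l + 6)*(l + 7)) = l + 7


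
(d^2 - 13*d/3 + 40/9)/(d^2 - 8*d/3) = (d - 5/3)/d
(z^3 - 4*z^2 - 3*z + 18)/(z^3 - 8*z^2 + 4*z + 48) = (z^2 - 6*z + 9)/(z^2 - 10*z + 24)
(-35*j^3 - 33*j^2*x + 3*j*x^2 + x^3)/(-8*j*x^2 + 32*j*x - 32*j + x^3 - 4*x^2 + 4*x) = (35*j^3 + 33*j^2*x - 3*j*x^2 - x^3)/(8*j*x^2 - 32*j*x + 32*j - x^3 + 4*x^2 - 4*x)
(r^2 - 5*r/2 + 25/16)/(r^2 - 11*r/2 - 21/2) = (-16*r^2 + 40*r - 25)/(8*(-2*r^2 + 11*r + 21))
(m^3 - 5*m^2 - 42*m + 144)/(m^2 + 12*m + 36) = (m^2 - 11*m + 24)/(m + 6)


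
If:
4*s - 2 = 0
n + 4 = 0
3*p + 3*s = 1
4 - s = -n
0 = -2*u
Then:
No Solution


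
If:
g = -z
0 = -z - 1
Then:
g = 1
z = -1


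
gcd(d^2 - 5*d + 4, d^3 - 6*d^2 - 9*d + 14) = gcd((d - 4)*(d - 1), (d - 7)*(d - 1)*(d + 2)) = d - 1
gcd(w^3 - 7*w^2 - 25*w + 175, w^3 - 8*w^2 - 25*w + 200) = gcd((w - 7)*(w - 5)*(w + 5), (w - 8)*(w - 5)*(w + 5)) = w^2 - 25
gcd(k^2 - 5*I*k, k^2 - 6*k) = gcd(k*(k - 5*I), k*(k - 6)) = k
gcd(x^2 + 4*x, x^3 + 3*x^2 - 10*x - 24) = x + 4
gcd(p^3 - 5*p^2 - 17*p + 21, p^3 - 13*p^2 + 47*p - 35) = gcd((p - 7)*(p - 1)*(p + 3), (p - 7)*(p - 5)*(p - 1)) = p^2 - 8*p + 7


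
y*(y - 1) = y^2 - y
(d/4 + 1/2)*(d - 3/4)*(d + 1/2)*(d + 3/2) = d^4/4 + 13*d^3/16 + 7*d^2/16 - 33*d/64 - 9/32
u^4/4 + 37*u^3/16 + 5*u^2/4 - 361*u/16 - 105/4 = (u/4 + 1)*(u - 3)*(u + 5/4)*(u + 7)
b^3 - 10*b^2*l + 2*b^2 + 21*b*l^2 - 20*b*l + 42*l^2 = (b + 2)*(b - 7*l)*(b - 3*l)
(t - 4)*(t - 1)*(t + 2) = t^3 - 3*t^2 - 6*t + 8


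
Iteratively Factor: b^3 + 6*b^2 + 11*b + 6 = (b + 3)*(b^2 + 3*b + 2) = (b + 2)*(b + 3)*(b + 1)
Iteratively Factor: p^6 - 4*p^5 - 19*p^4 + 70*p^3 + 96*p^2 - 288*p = (p - 2)*(p^5 - 2*p^4 - 23*p^3 + 24*p^2 + 144*p) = (p - 2)*(p + 3)*(p^4 - 5*p^3 - 8*p^2 + 48*p) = (p - 2)*(p + 3)^2*(p^3 - 8*p^2 + 16*p) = p*(p - 2)*(p + 3)^2*(p^2 - 8*p + 16) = p*(p - 4)*(p - 2)*(p + 3)^2*(p - 4)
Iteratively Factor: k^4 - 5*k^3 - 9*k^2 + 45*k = (k - 5)*(k^3 - 9*k) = (k - 5)*(k - 3)*(k^2 + 3*k) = k*(k - 5)*(k - 3)*(k + 3)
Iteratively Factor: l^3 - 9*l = (l - 3)*(l^2 + 3*l) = l*(l - 3)*(l + 3)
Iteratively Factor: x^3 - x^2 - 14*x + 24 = (x + 4)*(x^2 - 5*x + 6) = (x - 3)*(x + 4)*(x - 2)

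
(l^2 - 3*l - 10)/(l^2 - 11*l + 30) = (l + 2)/(l - 6)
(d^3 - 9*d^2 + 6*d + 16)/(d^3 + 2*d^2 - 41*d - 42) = (d^2 - 10*d + 16)/(d^2 + d - 42)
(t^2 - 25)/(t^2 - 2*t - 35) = (t - 5)/(t - 7)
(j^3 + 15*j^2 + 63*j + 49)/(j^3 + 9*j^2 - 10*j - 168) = (j^2 + 8*j + 7)/(j^2 + 2*j - 24)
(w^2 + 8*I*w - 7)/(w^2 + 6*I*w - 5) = (w + 7*I)/(w + 5*I)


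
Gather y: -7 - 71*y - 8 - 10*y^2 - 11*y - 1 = -10*y^2 - 82*y - 16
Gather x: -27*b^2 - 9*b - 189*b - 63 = -27*b^2 - 198*b - 63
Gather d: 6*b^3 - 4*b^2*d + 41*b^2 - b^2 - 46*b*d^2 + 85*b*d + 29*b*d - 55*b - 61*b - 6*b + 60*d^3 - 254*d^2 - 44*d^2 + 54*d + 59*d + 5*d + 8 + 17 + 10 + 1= 6*b^3 + 40*b^2 - 122*b + 60*d^3 + d^2*(-46*b - 298) + d*(-4*b^2 + 114*b + 118) + 36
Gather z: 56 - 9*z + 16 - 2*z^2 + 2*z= -2*z^2 - 7*z + 72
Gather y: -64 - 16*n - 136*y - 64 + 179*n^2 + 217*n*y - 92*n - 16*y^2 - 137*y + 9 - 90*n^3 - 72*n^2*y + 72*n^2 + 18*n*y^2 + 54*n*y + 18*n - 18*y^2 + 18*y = -90*n^3 + 251*n^2 - 90*n + y^2*(18*n - 34) + y*(-72*n^2 + 271*n - 255) - 119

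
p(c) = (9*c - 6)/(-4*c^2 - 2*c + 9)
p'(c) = (8*c + 2)*(9*c - 6)/(-4*c^2 - 2*c + 9)^2 + 9/(-4*c^2 - 2*c + 9)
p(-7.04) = 0.40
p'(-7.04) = 0.07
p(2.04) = -1.05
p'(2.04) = 0.88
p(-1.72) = -35.42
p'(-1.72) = 701.79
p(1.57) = -2.03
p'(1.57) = 5.15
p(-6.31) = 0.46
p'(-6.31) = 0.10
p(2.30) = -0.88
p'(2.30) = 0.53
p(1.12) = 2.34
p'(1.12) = 19.89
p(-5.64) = 0.53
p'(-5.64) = 0.13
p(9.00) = -0.23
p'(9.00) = 0.02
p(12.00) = -0.17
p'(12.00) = 0.01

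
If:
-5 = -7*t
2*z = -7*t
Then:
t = 5/7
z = -5/2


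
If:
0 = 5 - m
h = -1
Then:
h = -1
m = 5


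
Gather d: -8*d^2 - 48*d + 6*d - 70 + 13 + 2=-8*d^2 - 42*d - 55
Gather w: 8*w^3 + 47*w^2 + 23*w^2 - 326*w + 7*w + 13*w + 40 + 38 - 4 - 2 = 8*w^3 + 70*w^2 - 306*w + 72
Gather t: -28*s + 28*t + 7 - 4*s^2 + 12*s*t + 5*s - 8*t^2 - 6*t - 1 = -4*s^2 - 23*s - 8*t^2 + t*(12*s + 22) + 6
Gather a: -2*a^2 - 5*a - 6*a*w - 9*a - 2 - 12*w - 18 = -2*a^2 + a*(-6*w - 14) - 12*w - 20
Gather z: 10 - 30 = -20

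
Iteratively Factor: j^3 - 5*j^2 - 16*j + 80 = (j + 4)*(j^2 - 9*j + 20) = (j - 5)*(j + 4)*(j - 4)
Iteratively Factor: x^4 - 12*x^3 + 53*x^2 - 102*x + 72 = (x - 2)*(x^3 - 10*x^2 + 33*x - 36) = (x - 4)*(x - 2)*(x^2 - 6*x + 9) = (x - 4)*(x - 3)*(x - 2)*(x - 3)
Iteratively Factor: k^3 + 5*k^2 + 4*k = (k + 1)*(k^2 + 4*k) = (k + 1)*(k + 4)*(k)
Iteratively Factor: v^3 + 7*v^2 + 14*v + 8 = (v + 1)*(v^2 + 6*v + 8) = (v + 1)*(v + 4)*(v + 2)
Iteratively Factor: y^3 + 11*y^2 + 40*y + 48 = (y + 4)*(y^2 + 7*y + 12) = (y + 3)*(y + 4)*(y + 4)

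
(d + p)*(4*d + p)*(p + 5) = 4*d^2*p + 20*d^2 + 5*d*p^2 + 25*d*p + p^3 + 5*p^2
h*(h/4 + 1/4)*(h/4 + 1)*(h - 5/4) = h^4/16 + 15*h^3/64 - 9*h^2/64 - 5*h/16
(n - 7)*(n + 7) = n^2 - 49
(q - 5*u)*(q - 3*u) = q^2 - 8*q*u + 15*u^2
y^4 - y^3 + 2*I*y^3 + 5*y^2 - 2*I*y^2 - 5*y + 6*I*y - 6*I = (y - 1)*(y - 2*I)*(y + I)*(y + 3*I)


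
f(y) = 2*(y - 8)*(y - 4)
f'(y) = 4*y - 24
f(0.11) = 61.38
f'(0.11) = -23.56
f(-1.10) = 92.82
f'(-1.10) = -28.40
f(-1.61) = 107.82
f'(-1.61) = -30.44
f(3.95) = 0.40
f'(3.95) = -8.20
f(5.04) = -6.16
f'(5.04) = -3.84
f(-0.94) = 88.33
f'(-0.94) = -27.76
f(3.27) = 6.91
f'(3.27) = -10.92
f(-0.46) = 75.46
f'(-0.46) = -25.84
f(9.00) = 10.00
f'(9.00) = 12.00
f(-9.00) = 442.00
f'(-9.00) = -60.00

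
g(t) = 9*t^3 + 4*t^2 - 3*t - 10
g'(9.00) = 2256.00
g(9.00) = 6848.00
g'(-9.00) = 2112.00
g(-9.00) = -6220.00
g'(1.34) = 56.20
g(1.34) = 14.82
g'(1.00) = 32.00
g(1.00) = 0.00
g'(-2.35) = 127.31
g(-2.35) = -97.66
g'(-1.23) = 28.01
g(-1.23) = -17.01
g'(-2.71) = 173.61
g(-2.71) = -151.62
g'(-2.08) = 97.17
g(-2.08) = -67.44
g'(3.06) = 274.30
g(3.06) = 276.15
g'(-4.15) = 428.81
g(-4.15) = -571.92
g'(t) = 27*t^2 + 8*t - 3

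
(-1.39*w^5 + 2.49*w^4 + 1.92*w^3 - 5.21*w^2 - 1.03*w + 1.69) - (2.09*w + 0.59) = -1.39*w^5 + 2.49*w^4 + 1.92*w^3 - 5.21*w^2 - 3.12*w + 1.1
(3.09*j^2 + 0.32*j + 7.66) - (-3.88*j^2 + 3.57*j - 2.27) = 6.97*j^2 - 3.25*j + 9.93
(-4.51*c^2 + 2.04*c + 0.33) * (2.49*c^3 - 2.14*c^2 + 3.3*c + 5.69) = -11.2299*c^5 + 14.731*c^4 - 18.4269*c^3 - 19.6361*c^2 + 12.6966*c + 1.8777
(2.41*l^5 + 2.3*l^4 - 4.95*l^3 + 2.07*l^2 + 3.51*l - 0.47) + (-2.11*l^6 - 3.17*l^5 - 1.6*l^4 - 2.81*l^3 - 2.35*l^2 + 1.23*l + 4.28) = -2.11*l^6 - 0.76*l^5 + 0.7*l^4 - 7.76*l^3 - 0.28*l^2 + 4.74*l + 3.81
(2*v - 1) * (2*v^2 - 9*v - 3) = 4*v^3 - 20*v^2 + 3*v + 3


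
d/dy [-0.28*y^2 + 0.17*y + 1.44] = 0.17 - 0.56*y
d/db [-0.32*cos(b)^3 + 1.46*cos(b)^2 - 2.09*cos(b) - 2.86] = (0.96*cos(b)^2 - 2.92*cos(b) + 2.09)*sin(b)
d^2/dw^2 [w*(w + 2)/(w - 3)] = 30/(w^3 - 9*w^2 + 27*w - 27)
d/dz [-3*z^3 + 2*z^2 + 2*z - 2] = -9*z^2 + 4*z + 2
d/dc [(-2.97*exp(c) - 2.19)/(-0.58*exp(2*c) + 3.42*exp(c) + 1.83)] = (-1.7226*exp(2*c) - 2.5404*exp(c) + 2.0547)*exp(c)/(0.3364*exp(4*c) - 3.9672*exp(3*c) + 9.5736*exp(2*c) + 12.5172*exp(c) + 3.3489)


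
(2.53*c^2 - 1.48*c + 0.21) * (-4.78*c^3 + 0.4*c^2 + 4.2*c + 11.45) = -12.0934*c^5 + 8.0864*c^4 + 9.0302*c^3 + 22.8365*c^2 - 16.064*c + 2.4045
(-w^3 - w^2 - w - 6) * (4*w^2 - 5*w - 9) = -4*w^5 + w^4 + 10*w^3 - 10*w^2 + 39*w + 54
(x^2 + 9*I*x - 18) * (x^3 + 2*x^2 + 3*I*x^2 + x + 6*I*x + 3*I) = x^5 + 2*x^4 + 12*I*x^4 - 44*x^3 + 24*I*x^3 - 90*x^2 - 42*I*x^2 - 45*x - 108*I*x - 54*I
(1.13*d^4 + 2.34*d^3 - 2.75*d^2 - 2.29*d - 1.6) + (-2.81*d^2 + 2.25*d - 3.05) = 1.13*d^4 + 2.34*d^3 - 5.56*d^2 - 0.04*d - 4.65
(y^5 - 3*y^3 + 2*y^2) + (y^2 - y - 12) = y^5 - 3*y^3 + 3*y^2 - y - 12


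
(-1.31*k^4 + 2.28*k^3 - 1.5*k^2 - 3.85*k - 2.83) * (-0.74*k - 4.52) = 0.9694*k^5 + 4.234*k^4 - 9.1956*k^3 + 9.629*k^2 + 19.4962*k + 12.7916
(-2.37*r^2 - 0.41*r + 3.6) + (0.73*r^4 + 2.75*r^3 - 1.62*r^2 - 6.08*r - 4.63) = 0.73*r^4 + 2.75*r^3 - 3.99*r^2 - 6.49*r - 1.03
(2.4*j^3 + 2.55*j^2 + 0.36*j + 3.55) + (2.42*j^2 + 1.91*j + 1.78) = 2.4*j^3 + 4.97*j^2 + 2.27*j + 5.33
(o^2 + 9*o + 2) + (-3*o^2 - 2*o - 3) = -2*o^2 + 7*o - 1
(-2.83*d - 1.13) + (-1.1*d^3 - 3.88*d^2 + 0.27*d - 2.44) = -1.1*d^3 - 3.88*d^2 - 2.56*d - 3.57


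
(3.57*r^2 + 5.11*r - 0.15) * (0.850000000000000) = 3.0345*r^2 + 4.3435*r - 0.1275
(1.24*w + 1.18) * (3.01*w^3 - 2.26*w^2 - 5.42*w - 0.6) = 3.7324*w^4 + 0.7494*w^3 - 9.3876*w^2 - 7.1396*w - 0.708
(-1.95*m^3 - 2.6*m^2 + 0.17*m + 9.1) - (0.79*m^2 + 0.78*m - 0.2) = -1.95*m^3 - 3.39*m^2 - 0.61*m + 9.3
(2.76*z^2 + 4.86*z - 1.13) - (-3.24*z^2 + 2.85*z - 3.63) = 6.0*z^2 + 2.01*z + 2.5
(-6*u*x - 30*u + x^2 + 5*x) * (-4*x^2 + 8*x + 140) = 24*u*x^3 + 72*u*x^2 - 1080*u*x - 4200*u - 4*x^4 - 12*x^3 + 180*x^2 + 700*x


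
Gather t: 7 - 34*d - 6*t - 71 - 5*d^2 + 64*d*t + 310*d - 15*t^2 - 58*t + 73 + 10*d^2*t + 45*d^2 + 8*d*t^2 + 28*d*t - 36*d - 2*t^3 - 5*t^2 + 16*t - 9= 40*d^2 + 240*d - 2*t^3 + t^2*(8*d - 20) + t*(10*d^2 + 92*d - 48)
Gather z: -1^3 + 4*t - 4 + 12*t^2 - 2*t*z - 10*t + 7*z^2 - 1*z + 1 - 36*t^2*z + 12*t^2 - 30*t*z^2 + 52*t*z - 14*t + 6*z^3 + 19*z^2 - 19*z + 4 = 24*t^2 - 20*t + 6*z^3 + z^2*(26 - 30*t) + z*(-36*t^2 + 50*t - 20)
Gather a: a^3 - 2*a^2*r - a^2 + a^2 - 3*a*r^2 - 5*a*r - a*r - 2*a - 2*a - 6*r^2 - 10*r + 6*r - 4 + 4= a^3 - 2*a^2*r + a*(-3*r^2 - 6*r - 4) - 6*r^2 - 4*r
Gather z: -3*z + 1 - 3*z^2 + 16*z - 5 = -3*z^2 + 13*z - 4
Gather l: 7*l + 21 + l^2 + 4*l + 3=l^2 + 11*l + 24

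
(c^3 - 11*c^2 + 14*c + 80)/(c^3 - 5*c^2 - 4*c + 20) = (c - 8)/(c - 2)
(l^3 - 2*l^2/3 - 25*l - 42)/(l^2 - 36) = (l^2 + 16*l/3 + 7)/(l + 6)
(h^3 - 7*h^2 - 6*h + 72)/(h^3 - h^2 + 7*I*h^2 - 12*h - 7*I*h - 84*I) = (h - 6)/(h + 7*I)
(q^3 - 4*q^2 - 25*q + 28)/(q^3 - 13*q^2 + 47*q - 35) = (q + 4)/(q - 5)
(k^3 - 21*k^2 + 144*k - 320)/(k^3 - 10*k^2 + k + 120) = (k - 8)/(k + 3)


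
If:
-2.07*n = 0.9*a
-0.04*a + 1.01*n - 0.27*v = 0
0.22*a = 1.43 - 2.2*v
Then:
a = -0.39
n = 0.17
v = 0.69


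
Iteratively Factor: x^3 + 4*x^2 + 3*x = (x + 3)*(x^2 + x) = (x + 1)*(x + 3)*(x)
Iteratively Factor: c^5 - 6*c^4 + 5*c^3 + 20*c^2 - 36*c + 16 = (c + 2)*(c^4 - 8*c^3 + 21*c^2 - 22*c + 8) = (c - 2)*(c + 2)*(c^3 - 6*c^2 + 9*c - 4) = (c - 4)*(c - 2)*(c + 2)*(c^2 - 2*c + 1) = (c - 4)*(c - 2)*(c - 1)*(c + 2)*(c - 1)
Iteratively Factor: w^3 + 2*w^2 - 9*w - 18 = (w - 3)*(w^2 + 5*w + 6) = (w - 3)*(w + 3)*(w + 2)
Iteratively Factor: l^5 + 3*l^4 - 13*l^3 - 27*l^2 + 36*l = (l - 3)*(l^4 + 6*l^3 + 5*l^2 - 12*l) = l*(l - 3)*(l^3 + 6*l^2 + 5*l - 12) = l*(l - 3)*(l + 4)*(l^2 + 2*l - 3) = l*(l - 3)*(l - 1)*(l + 4)*(l + 3)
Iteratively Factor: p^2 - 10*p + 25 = (p - 5)*(p - 5)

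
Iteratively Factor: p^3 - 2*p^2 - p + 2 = (p + 1)*(p^2 - 3*p + 2) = (p - 1)*(p + 1)*(p - 2)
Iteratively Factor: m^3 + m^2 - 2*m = (m - 1)*(m^2 + 2*m) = m*(m - 1)*(m + 2)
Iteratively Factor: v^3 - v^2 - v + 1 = (v - 1)*(v^2 - 1) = (v - 1)^2*(v + 1)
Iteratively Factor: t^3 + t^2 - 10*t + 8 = (t - 2)*(t^2 + 3*t - 4) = (t - 2)*(t + 4)*(t - 1)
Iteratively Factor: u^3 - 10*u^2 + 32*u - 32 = (u - 2)*(u^2 - 8*u + 16) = (u - 4)*(u - 2)*(u - 4)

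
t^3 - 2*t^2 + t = t*(t - 1)^2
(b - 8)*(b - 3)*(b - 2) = b^3 - 13*b^2 + 46*b - 48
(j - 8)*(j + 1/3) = j^2 - 23*j/3 - 8/3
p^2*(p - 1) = p^3 - p^2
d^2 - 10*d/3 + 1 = (d - 3)*(d - 1/3)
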